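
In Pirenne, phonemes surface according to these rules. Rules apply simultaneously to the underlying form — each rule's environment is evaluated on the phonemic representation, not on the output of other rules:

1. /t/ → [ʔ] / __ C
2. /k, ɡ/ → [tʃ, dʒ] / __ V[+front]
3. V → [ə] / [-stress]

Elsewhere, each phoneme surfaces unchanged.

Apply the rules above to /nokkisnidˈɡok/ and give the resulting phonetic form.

[nəktʃəsnədˈɡok]

/n/ (word-initial): no rule targets it → [n].
/o/ — between /n/ and /k/, in an unstressed syllable — surfaces as [ə] (rule 3).
/k/ (between /o/ and /k/) fails the environment for rule 2, so it stays [k].
Rule 2 applies to /k/ (between /k/ and /i/: before a front vowel) → [tʃ].
/i/ (between /k/ and /s/): in an unstressed syllable, so rule 3 applies → [ə].
/s/ (between /i/ and /n/): no rule targets it → [s].
/n/ (between /s/ and /i/): no rule targets it → [n].
Rule 3 applies to /i/ (between /n/ and /d/: in an unstressed syllable) → [ə].
/d/ (between /i/ and /ɡ/) is unaffected → [d].
/ɡ/ (between /d/ and /o/) fails the environment for rule 2, so it stays [ɡ].
/o/ (between /ɡ/ and /k/) is in the target of rule 3 but the environment (in an unstressed syllable) is not met → [o].
/k/ (word-final): rule 2 targets it, but not before a front vowel → unchanged [k].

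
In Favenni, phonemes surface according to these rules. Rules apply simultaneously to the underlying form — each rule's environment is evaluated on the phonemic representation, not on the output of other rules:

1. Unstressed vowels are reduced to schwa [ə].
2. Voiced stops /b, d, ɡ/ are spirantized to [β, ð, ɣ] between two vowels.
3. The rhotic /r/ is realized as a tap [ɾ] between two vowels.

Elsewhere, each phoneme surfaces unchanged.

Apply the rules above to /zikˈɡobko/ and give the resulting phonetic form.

/z/ (word-initial): no rule targets it → [z].
/i/ meets the environment for rule 1 (in an unstressed syllable) → [ə].
/k/ (between /i/ and /ɡ/) is unaffected → [k].
/ɡ/ (between /k/ and /o/): rule 2 targets it, but not between two vowels → unchanged [ɡ].
/o/ (between /ɡ/ and /b/) fails the environment for rule 1, so it stays [o].
/b/ — between /o/ and /k/; rule 2 does not apply here → [b].
/k/ stays [k].
Rule 1 applies to /o/ (word-final: in an unstressed syllable) → [ə].

[zəkˈɡobkə]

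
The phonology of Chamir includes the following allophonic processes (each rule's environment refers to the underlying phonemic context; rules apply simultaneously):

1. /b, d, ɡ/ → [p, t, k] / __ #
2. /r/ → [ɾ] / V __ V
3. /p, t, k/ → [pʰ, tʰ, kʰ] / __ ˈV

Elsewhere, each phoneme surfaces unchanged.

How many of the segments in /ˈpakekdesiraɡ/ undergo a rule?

3

Segments that undergo a rule: /p/ → [pʰ] (rule 3); /r/ → [ɾ] (rule 2); /ɡ/ → [k] (rule 1).
All other segments surface unchanged.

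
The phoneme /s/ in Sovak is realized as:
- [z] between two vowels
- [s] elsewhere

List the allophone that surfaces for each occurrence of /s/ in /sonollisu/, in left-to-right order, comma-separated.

Occurrence 1 (position 1): no conditioning environment matches → elsewhere allophone [s].
Occurrence 2 (position 8): between two vowels → [z].

[s], [z]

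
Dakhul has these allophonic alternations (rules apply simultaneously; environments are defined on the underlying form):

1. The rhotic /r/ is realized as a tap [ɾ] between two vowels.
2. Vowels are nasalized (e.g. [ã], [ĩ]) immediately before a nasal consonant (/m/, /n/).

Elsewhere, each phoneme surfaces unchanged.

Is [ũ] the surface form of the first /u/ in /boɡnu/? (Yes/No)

No

/u/ (word-final) is in the target of rule 2 but the environment (before a nasal consonant) is not met → [u].
The actual realization is [u], not [ũ].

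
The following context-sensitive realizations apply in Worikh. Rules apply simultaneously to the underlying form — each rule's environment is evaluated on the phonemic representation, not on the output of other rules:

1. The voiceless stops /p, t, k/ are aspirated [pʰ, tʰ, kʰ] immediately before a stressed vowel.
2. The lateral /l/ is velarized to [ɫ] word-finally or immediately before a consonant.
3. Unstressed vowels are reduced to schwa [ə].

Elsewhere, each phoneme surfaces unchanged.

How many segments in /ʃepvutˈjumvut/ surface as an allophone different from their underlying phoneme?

3

Segments that undergo a rule: /e/ → [ə] (rule 3); /u/ → [ə] (rule 3); /u/ → [ə] (rule 3).
All other segments surface unchanged.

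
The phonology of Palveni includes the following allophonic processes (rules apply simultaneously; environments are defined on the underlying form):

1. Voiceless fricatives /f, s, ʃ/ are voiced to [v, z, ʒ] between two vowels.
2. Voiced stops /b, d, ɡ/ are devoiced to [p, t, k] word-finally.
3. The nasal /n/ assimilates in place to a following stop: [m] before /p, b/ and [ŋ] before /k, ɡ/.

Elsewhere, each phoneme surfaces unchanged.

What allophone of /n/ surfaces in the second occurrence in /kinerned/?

/n/ (between /r/ and /e/) fails the environment for rule 3, so it stays [n].

[n]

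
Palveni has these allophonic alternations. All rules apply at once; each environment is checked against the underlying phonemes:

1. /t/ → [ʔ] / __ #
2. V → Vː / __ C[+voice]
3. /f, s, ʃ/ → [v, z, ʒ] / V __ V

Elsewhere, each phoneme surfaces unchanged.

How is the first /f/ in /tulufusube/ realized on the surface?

[v]

/f/ meets the environment for rule 3 (between two vowels) → [v].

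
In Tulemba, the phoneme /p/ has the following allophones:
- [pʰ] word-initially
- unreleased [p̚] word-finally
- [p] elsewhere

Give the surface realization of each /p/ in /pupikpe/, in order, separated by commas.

Occurrence 1 (position 1): word-initially → [pʰ].
Occurrence 2 (position 3): no conditioning environment matches → elsewhere allophone [p].
Occurrence 3 (position 6): no conditioning environment matches → elsewhere allophone [p].

[pʰ], [p], [p]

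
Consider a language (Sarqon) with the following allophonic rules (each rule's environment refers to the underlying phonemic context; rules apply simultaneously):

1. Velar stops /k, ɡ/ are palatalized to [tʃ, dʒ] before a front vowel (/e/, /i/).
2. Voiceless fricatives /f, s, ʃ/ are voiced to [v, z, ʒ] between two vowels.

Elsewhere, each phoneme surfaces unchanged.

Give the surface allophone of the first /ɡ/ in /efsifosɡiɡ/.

[dʒ]

/ɡ/ — between /s/ and /i/, before a front vowel — surfaces as [dʒ] (rule 1).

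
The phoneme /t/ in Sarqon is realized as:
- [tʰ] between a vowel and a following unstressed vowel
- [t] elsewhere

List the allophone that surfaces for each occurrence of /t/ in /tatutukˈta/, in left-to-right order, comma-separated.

Occurrence 1 (position 1): no conditioning environment matches → elsewhere allophone [t].
Occurrence 2 (position 3): between a vowel and a following unstressed vowel → [tʰ].
Occurrence 3 (position 5): between a vowel and a following unstressed vowel → [tʰ].
Occurrence 4 (position 8): no conditioning environment matches → elsewhere allophone [t].

[t], [tʰ], [tʰ], [t]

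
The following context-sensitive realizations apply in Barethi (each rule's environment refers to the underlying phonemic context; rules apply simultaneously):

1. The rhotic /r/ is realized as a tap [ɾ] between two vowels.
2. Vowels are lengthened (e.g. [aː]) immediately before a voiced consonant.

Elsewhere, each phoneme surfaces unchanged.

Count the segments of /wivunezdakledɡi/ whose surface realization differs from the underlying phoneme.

4

Segments that undergo a rule: /i/ → [iː] (rule 2); /u/ → [uː] (rule 2); /e/ → [eː] (rule 2); /e/ → [eː] (rule 2).
All other segments surface unchanged.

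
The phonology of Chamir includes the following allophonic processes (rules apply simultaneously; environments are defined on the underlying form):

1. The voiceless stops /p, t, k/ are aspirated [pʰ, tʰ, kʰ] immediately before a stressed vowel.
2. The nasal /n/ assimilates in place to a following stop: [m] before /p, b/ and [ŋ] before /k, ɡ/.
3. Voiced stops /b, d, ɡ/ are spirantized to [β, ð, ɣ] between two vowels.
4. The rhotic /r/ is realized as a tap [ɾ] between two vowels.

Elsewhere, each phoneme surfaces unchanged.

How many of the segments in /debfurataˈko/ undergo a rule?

Segments that undergo a rule: /r/ → [ɾ] (rule 4); /k/ → [kʰ] (rule 1).
All other segments surface unchanged.

2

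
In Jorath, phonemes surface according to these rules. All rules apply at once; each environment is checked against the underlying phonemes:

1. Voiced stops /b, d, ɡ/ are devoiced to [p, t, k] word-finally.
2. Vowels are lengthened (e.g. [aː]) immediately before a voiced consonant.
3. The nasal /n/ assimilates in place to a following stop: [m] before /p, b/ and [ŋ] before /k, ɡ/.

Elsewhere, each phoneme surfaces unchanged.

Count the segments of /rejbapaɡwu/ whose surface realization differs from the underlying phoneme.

Segments that undergo a rule: /e/ → [eː] (rule 2); /a/ → [aː] (rule 2).
All other segments surface unchanged.

2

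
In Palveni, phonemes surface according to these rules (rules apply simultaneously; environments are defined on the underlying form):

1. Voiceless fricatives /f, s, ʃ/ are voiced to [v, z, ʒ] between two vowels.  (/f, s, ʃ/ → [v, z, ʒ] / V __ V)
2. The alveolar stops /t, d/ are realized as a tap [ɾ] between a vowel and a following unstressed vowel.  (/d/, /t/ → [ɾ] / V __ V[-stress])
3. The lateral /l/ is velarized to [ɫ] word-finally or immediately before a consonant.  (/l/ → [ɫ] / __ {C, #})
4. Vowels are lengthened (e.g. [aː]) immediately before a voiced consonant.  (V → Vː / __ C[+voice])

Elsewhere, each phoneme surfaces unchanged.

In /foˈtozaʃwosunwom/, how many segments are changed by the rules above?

4

Segments that undergo a rule: /o/ → [oː] (rule 4); /s/ → [z] (rule 1); /u/ → [uː] (rule 4); /o/ → [oː] (rule 4).
All other segments surface unchanged.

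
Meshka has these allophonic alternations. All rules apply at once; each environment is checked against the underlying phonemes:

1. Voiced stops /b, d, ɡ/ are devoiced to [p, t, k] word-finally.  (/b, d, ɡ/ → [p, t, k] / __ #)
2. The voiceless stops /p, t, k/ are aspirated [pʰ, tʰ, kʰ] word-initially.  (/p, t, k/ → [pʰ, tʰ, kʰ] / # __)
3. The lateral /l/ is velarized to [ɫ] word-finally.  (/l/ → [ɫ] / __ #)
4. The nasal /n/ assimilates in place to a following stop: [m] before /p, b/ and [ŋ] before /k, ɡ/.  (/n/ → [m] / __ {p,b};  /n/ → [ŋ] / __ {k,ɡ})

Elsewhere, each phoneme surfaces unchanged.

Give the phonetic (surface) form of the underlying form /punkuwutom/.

Rule 2 applies to /p/ (word-initial: word-initially) → [pʰ].
/u/ stays [u].
/n/ meets the environment for rule 4 (before a labial or velar stop) → [ŋ].
/k/ — between /n/ and /u/; rule 2 does not apply here → [k].
/u/ (between /k/ and /w/): no rule targets it → [u].
/w/ stays [w].
/u/ stays [u].
/t/ (between /u/ and /o/) fails the environment for rule 2, so it stays [t].
/o/ — not in any rule's target class → [o].
/m/ stays [m].

[pʰuŋkuwutom]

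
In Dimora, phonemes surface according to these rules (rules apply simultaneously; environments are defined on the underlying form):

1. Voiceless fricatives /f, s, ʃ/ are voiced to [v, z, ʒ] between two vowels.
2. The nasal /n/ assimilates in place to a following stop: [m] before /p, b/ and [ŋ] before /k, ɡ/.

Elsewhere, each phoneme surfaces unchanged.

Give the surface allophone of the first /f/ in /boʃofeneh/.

[v]

/f/ (between /o/ and /e/): between two vowels, so rule 1 applies → [v].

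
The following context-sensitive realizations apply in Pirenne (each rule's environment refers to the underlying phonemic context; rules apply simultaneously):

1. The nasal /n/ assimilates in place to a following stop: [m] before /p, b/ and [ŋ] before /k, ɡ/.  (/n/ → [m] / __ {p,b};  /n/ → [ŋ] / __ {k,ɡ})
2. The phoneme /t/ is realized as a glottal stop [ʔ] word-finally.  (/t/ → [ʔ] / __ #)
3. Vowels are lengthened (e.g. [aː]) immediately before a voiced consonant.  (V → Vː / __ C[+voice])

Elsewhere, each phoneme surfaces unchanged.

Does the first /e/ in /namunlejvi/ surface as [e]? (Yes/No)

No

/e/ — between /l/ and /j/, before a voiced consonant — surfaces as [eː] (rule 3).
The actual realization is [eː], not [e].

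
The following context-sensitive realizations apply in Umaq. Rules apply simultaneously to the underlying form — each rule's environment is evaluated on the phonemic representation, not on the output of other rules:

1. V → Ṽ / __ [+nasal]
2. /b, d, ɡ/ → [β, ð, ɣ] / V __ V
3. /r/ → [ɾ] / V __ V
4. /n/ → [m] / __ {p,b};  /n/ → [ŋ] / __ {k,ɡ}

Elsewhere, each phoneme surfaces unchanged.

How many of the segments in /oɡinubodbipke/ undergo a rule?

Segments that undergo a rule: /ɡ/ → [ɣ] (rule 2); /i/ → [ĩ] (rule 1); /b/ → [β] (rule 2).
All other segments surface unchanged.

3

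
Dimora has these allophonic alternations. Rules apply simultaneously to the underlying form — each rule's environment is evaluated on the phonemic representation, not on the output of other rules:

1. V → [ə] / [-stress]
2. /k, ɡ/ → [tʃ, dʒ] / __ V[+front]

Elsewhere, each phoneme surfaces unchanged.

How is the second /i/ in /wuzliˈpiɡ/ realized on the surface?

/i/ (between /p/ and /ɡ/) is in the target of rule 1 but the environment (in an unstressed syllable) is not met → [i].

[i]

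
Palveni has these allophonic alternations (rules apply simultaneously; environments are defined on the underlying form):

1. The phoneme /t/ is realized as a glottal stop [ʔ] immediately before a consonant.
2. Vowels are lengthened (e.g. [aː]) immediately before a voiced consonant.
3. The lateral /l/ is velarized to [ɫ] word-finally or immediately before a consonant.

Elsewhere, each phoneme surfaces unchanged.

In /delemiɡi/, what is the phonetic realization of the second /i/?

/i/ (word-final): rule 2 targets it, but not before a voiced consonant → unchanged [i].

[i]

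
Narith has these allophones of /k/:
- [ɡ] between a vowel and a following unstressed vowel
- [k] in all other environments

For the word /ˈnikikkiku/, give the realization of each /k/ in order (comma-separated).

Occurrence 1 (position 3): between a vowel and a following unstressed vowel → [ɡ].
Occurrence 2 (position 5): no conditioning environment matches → elsewhere allophone [k].
Occurrence 3 (position 6): no conditioning environment matches → elsewhere allophone [k].
Occurrence 4 (position 8): between a vowel and a following unstressed vowel → [ɡ].

[ɡ], [k], [k], [ɡ]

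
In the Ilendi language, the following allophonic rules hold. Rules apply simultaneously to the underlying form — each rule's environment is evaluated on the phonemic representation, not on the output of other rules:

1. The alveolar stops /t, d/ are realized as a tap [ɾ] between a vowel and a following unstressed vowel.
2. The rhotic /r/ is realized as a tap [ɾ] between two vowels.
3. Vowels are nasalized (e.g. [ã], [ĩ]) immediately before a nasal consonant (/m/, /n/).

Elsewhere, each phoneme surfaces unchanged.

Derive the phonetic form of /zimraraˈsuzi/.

/z/ (word-initial) is unaffected → [z].
/i/ meets the environment for rule 3 (before a nasal consonant) → [ĩ].
/m/ (between /i/ and /r/) is unaffected → [m].
/r/ (between /m/ and /a/) fails the environment for rule 2, so it stays [r].
/a/ (between /r/ and /r/): rule 3 targets it, but not before a nasal consonant → unchanged [a].
/r/ — between /a/ and /a/, between two vowels — surfaces as [ɾ] (rule 2).
/a/ (between /r/ and /s/) is in the target of rule 3 but the environment (before a nasal consonant) is not met → [a].
/s/ — not in any rule's target class → [s].
/u/ (between /s/ and /z/) fails the environment for rule 3, so it stays [u].
/z/ stays [z].
/i/ — word-final; rule 3 does not apply here → [i].

[zĩmraɾaˈsuzi]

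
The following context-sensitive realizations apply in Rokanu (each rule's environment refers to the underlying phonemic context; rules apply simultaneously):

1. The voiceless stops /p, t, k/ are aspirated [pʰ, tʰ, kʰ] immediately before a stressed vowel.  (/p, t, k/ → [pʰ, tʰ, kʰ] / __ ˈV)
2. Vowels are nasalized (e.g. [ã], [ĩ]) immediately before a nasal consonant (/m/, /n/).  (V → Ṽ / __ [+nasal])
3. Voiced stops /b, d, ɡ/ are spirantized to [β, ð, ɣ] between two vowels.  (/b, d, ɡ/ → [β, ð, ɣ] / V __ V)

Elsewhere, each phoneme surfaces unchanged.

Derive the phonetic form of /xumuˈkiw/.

[xũmuˈkʰiw]

/x/ stays [x].
/u/ — between /x/ and /m/, before a nasal consonant — surfaces as [ũ] (rule 2).
/m/ — not in any rule's target class → [m].
/u/ (between /m/ and /k/): rule 2 targets it, but not before a nasal consonant → unchanged [u].
/k/ (between /u/ and /i/): immediately before a stressed vowel, so rule 1 applies → [kʰ].
/i/ (between /k/ and /w/): rule 2 targets it, but not before a nasal consonant → unchanged [i].
/w/ (word-final): no rule targets it → [w].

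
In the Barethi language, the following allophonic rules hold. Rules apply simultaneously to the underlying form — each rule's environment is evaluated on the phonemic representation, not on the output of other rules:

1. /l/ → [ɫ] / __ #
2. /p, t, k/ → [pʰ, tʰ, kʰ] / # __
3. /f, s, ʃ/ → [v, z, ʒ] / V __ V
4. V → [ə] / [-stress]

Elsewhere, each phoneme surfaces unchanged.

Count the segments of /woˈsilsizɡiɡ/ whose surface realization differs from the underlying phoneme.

4

Segments that undergo a rule: /o/ → [ə] (rule 4); /s/ → [z] (rule 3); /i/ → [ə] (rule 4); /i/ → [ə] (rule 4).
All other segments surface unchanged.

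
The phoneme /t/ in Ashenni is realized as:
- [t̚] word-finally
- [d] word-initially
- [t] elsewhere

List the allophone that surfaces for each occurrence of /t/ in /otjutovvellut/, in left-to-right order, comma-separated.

[t], [t], [t̚]

Occurrence 1 (position 2): no conditioning environment matches → elsewhere allophone [t].
Occurrence 2 (position 5): no conditioning environment matches → elsewhere allophone [t].
Occurrence 3 (position 13): word-finally → [t̚].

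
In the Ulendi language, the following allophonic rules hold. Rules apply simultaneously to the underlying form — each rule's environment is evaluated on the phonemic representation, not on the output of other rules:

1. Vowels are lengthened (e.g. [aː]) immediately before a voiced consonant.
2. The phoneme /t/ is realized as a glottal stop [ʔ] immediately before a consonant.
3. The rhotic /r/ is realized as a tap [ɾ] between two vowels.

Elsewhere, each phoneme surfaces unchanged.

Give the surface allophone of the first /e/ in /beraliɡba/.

/e/ (between /b/ and /r/) occurs before a voiced consonant → [eː] by rule 1.

[eː]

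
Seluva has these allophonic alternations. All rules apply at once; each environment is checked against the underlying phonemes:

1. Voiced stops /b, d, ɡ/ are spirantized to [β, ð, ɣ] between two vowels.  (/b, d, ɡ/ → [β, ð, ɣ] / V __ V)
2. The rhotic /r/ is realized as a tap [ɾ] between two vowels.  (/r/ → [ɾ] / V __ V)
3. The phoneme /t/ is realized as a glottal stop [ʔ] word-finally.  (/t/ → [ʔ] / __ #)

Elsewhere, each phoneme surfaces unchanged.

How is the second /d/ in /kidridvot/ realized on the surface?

[d]

/d/ (between /i/ and /v/) fails the environment for rule 1, so it stays [d].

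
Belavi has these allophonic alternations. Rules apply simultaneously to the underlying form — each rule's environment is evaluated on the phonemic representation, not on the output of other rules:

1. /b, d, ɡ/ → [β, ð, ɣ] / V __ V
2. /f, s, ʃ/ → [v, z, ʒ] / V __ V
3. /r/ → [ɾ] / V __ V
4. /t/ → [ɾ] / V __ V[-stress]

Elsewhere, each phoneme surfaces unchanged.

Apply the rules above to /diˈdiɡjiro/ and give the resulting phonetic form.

[diˈðiɡjiɾo]

/d/ (word-initial) is in the target of rule 1 but the environment (between two vowels) is not met → [d].
/i/ stays [i].
Rule 1 applies to /d/ (between /i/ and /i/: between two vowels) → [ð].
/i/ (between /d/ and /ɡ/): no rule targets it → [i].
/ɡ/ (between /i/ and /j/) fails the environment for rule 1, so it stays [ɡ].
/j/ (between /ɡ/ and /i/): no rule targets it → [j].
/i/ stays [i].
/r/ meets the environment for rule 3 (between two vowels) → [ɾ].
/o/ — not in any rule's target class → [o].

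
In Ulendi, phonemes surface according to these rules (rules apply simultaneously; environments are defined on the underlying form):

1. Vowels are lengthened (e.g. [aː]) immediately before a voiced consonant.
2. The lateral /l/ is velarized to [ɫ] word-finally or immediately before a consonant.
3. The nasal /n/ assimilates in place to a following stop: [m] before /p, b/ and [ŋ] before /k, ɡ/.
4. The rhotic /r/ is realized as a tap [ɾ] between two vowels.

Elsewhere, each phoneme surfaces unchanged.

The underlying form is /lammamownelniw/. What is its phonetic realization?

[laːmmaːmoːwneːɫniːw]

/l/ (word-initial) fails the environment for rule 2, so it stays [l].
/a/ — between /l/ and /m/, before a voiced consonant — surfaces as [aː] (rule 1).
/m/ (between /a/ and /m/): no rule targets it → [m].
/m/ stays [m].
/a/ (between /m/ and /m/): before a voiced consonant, so rule 1 applies → [aː].
/m/ — not in any rule's target class → [m].
/o/ (between /m/ and /w/) occurs before a voiced consonant → [oː] by rule 1.
/w/ — not in any rule's target class → [w].
/n/ (between /w/ and /e/) fails the environment for rule 3, so it stays [n].
Rule 1 applies to /e/ (between /n/ and /l/: before a voiced consonant) → [eː].
/l/ meets the environment for rule 2 (word-finally or immediately before a consonant) → [ɫ].
/n/ — between /l/ and /i/; rule 3 does not apply here → [n].
/i/ meets the environment for rule 1 (before a voiced consonant) → [iː].
/w/ (word-final): no rule targets it → [w].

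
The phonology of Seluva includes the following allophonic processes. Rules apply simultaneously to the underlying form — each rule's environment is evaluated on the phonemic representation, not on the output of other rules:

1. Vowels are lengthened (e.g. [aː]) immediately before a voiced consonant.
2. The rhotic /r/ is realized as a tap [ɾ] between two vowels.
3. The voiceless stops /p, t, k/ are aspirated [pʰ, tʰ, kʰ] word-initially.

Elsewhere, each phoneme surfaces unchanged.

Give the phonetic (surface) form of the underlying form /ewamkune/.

/e/ meets the environment for rule 1 (before a voiced consonant) → [eː].
/w/ stays [w].
Rule 1 applies to /a/ (between /w/ and /m/: before a voiced consonant) → [aː].
/m/ (between /a/ and /k/): no rule targets it → [m].
/k/ (between /m/ and /u/): rule 3 targets it, but not word-initially → unchanged [k].
Rule 1 applies to /u/ (between /k/ and /n/: before a voiced consonant) → [uː].
/n/ — not in any rule's target class → [n].
/e/ — word-final; rule 1 does not apply here → [e].

[eːwaːmkuːne]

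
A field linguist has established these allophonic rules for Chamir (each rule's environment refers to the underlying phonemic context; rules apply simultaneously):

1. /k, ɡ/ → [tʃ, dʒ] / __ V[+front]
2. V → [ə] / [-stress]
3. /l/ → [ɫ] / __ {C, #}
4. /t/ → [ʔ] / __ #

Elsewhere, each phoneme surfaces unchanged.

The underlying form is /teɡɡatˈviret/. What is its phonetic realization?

/t/ — word-initial; rule 4 does not apply here → [t].
Rule 2 applies to /e/ (between /t/ and /ɡ/: in an unstressed syllable) → [ə].
/ɡ/ (between /e/ and /ɡ/) is in the target of rule 1 but the environment (before a front vowel) is not met → [ɡ].
/ɡ/ (between /ɡ/ and /a/): rule 1 targets it, but not before a front vowel → unchanged [ɡ].
/a/ — between /ɡ/ and /t/, in an unstressed syllable — surfaces as [ə] (rule 2).
/t/ (between /a/ and /v/) fails the environment for rule 4, so it stays [t].
/v/ (between /t/ and /i/) is unaffected → [v].
/i/ (between /v/ and /r/) is in the target of rule 2 but the environment (in an unstressed syllable) is not met → [i].
/r/ stays [r].
/e/ (between /r/ and /t/) occurs in an unstressed syllable → [ə] by rule 2.
/t/ meets the environment for rule 4 (word-finally) → [ʔ].

[təɡɡətˈvirəʔ]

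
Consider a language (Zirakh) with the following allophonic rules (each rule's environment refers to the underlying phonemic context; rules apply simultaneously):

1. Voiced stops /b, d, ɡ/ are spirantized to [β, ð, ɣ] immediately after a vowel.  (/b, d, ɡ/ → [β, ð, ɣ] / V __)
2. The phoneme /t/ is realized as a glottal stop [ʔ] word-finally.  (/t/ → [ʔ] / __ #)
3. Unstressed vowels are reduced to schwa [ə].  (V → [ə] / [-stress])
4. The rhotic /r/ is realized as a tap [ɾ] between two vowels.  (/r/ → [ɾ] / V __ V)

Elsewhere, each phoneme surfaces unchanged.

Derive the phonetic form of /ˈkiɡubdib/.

[ˈkiɣəβdəβ]

/k/ — not in any rule's target class → [k].
/i/ (between /k/ and /ɡ/) is in the target of rule 3 but the environment (in an unstressed syllable) is not met → [i].
/ɡ/ (between /i/ and /u/): immediately after a vowel, so rule 1 applies → [ɣ].
/u/ — between /ɡ/ and /b/, in an unstressed syllable — surfaces as [ə] (rule 3).
/b/ meets the environment for rule 1 (immediately after a vowel) → [β].
/d/ (between /b/ and /i/) is in the target of rule 1 but the environment (immediately after a vowel) is not met → [d].
/i/ (between /d/ and /b/): in an unstressed syllable, so rule 3 applies → [ə].
/b/ (word-final): immediately after a vowel, so rule 1 applies → [β].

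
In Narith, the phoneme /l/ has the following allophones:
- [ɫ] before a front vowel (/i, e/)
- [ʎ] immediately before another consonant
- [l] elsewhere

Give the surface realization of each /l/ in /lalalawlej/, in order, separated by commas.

[l], [l], [l], [ɫ]

Occurrence 1 (position 1): no conditioning environment matches → elsewhere allophone [l].
Occurrence 2 (position 3): no conditioning environment matches → elsewhere allophone [l].
Occurrence 3 (position 5): no conditioning environment matches → elsewhere allophone [l].
Occurrence 4 (position 8): before a front vowel (/i, e/) → [ɫ].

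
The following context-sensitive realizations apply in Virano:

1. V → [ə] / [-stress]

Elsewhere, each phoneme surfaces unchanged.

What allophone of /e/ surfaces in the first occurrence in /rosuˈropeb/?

Rule 1 applies to /e/ (between /p/ and /b/: in an unstressed syllable) → [ə].

[ə]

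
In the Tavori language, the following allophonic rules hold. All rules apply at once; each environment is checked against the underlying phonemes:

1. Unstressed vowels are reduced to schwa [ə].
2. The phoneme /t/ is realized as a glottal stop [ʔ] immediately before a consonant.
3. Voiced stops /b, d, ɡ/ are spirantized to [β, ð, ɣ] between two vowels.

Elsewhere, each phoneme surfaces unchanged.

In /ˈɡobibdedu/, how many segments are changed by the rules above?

Segments that undergo a rule: /b/ → [β] (rule 3); /i/ → [ə] (rule 1); /e/ → [ə] (rule 1); /d/ → [ð] (rule 3); /u/ → [ə] (rule 1).
All other segments surface unchanged.

5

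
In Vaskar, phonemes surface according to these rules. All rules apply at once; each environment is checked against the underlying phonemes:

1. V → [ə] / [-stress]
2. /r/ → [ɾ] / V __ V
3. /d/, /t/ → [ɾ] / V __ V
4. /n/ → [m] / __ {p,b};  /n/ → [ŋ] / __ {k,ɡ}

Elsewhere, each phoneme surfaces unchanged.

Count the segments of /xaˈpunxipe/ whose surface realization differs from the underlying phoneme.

3

Segments that undergo a rule: /a/ → [ə] (rule 1); /i/ → [ə] (rule 1); /e/ → [ə] (rule 1).
All other segments surface unchanged.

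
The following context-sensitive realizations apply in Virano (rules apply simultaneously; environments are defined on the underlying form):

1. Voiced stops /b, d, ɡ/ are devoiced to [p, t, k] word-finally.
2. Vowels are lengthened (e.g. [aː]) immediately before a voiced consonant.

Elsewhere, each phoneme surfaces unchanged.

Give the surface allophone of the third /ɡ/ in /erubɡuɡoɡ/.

/ɡ/ — word-final, word-finally — surfaces as [k] (rule 1).

[k]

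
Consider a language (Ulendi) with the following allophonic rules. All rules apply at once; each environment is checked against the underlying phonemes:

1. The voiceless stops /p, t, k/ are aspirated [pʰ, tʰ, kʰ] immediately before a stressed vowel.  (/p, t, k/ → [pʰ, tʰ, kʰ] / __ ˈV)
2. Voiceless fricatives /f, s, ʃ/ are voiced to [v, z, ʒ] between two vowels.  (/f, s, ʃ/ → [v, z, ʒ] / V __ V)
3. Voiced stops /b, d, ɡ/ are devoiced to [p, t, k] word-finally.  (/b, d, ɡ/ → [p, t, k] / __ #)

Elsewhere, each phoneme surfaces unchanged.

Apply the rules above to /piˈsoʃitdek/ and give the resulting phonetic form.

/p/ (word-initial): rule 1 targets it, but not immediately before a stressed vowel → unchanged [p].
/i/ (between /p/ and /s/) is unaffected → [i].
Rule 2 applies to /s/ (between /i/ and /o/: between two vowels) → [z].
/o/ (between /s/ and /ʃ/): no rule targets it → [o].
Rule 2 applies to /ʃ/ (between /o/ and /i/: between two vowels) → [ʒ].
/i/ stays [i].
/t/ — between /i/ and /d/; rule 1 does not apply here → [t].
/d/ (between /t/ and /e/): rule 3 targets it, but not word-finally → unchanged [d].
/e/ — not in any rule's target class → [e].
/k/ (word-final) is in the target of rule 1 but the environment (immediately before a stressed vowel) is not met → [k].

[piˈzoʒitdek]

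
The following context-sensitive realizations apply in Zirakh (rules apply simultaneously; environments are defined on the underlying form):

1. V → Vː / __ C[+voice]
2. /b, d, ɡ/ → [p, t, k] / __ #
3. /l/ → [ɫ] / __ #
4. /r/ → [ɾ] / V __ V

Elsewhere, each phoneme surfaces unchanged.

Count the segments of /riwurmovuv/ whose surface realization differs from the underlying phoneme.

Segments that undergo a rule: /i/ → [iː] (rule 1); /u/ → [uː] (rule 1); /o/ → [oː] (rule 1); /u/ → [uː] (rule 1).
All other segments surface unchanged.

4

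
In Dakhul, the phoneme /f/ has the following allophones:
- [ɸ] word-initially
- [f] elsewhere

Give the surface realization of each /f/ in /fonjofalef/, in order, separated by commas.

Occurrence 1 (position 1): word-initially → [ɸ].
Occurrence 2 (position 6): no conditioning environment matches → elsewhere allophone [f].
Occurrence 3 (position 10): no conditioning environment matches → elsewhere allophone [f].

[ɸ], [f], [f]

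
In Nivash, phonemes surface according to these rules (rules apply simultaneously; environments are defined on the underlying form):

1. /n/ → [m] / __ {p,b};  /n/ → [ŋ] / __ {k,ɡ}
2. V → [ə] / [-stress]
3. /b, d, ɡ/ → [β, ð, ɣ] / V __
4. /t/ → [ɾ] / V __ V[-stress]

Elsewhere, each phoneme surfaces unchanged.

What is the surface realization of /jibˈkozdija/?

[jəβˈkozdəjə]

/i/ meets the environment for rule 2 (in an unstressed syllable) → [ə].
/b/ meets the environment for rule 3 (immediately after a vowel) → [β].
/o/ — between /k/ and /z/; rule 2 does not apply here → [o].
/d/ — between /z/ and /i/; rule 3 does not apply here → [d].
/i/ (between /d/ and /j/) occurs in an unstressed syllable → [ə] by rule 2.
/a/ (word-final) occurs in an unstressed syllable → [ə] by rule 2.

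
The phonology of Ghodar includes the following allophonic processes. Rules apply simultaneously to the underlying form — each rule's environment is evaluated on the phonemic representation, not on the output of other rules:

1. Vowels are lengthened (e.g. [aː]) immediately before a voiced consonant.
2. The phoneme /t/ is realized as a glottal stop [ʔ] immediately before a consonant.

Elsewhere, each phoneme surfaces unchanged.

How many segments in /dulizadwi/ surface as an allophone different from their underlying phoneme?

Segments that undergo a rule: /u/ → [uː] (rule 1); /i/ → [iː] (rule 1); /a/ → [aː] (rule 1).
All other segments surface unchanged.

3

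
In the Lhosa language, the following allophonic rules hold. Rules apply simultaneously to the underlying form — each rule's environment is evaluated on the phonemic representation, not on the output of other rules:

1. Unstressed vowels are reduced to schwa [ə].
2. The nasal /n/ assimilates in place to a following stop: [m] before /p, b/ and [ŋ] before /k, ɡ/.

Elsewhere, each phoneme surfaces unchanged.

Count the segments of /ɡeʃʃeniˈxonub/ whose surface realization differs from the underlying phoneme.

4

Segments that undergo a rule: /e/ → [ə] (rule 1); /e/ → [ə] (rule 1); /i/ → [ə] (rule 1); /u/ → [ə] (rule 1).
All other segments surface unchanged.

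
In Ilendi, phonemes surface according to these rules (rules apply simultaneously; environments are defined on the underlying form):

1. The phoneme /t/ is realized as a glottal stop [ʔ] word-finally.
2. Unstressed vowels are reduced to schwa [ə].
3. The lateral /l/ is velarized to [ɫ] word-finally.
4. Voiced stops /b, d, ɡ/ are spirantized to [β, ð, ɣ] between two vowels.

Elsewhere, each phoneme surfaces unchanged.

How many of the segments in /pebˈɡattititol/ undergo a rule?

5

Segments that undergo a rule: /e/ → [ə] (rule 2); /i/ → [ə] (rule 2); /i/ → [ə] (rule 2); /o/ → [ə] (rule 2); /l/ → [ɫ] (rule 3).
All other segments surface unchanged.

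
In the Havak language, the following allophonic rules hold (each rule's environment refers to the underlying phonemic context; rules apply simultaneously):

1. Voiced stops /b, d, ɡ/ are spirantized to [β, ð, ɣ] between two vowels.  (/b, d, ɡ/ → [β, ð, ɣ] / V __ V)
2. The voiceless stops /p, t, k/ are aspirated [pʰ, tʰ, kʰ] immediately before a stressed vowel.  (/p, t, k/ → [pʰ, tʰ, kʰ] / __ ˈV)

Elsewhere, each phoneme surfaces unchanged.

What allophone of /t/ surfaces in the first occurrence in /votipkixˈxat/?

[t]

/t/ (between /o/ and /i/) is in the target of rule 2 but the environment (immediately before a stressed vowel) is not met → [t].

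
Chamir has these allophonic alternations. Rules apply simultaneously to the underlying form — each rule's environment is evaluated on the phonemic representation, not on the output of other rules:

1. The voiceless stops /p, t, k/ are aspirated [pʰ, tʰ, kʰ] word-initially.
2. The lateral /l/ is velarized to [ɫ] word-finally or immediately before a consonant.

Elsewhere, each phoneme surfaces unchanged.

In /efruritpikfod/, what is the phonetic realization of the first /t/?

[t]

/t/ — between /i/ and /p/; rule 1 does not apply here → [t].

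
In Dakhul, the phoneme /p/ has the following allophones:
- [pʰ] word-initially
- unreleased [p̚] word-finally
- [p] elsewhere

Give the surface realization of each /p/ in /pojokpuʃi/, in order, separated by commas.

Occurrence 1 (position 1): word-initially → [pʰ].
Occurrence 2 (position 6): no conditioning environment matches → elsewhere allophone [p].

[pʰ], [p]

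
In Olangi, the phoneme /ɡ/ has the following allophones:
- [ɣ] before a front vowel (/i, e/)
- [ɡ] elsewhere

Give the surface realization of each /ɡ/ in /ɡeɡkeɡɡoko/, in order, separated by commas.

Occurrence 1 (position 1): before a front vowel (/i, e/) → [ɣ].
Occurrence 2 (position 3): no conditioning environment matches → elsewhere allophone [ɡ].
Occurrence 3 (position 6): no conditioning environment matches → elsewhere allophone [ɡ].
Occurrence 4 (position 7): no conditioning environment matches → elsewhere allophone [ɡ].

[ɣ], [ɡ], [ɡ], [ɡ]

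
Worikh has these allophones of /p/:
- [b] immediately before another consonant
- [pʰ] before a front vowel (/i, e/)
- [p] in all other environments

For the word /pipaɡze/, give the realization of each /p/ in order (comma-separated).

[pʰ], [p]

Occurrence 1 (position 1): before a front vowel (/i, e/) → [pʰ].
Occurrence 2 (position 3): no conditioning environment matches → elsewhere allophone [p].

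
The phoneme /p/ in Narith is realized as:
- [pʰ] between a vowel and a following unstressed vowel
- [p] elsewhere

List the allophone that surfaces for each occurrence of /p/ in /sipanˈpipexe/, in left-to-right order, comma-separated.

[pʰ], [p], [pʰ]

Occurrence 1 (position 3): between a vowel and a following unstressed vowel → [pʰ].
Occurrence 2 (position 6): no conditioning environment matches → elsewhere allophone [p].
Occurrence 3 (position 8): between a vowel and a following unstressed vowel → [pʰ].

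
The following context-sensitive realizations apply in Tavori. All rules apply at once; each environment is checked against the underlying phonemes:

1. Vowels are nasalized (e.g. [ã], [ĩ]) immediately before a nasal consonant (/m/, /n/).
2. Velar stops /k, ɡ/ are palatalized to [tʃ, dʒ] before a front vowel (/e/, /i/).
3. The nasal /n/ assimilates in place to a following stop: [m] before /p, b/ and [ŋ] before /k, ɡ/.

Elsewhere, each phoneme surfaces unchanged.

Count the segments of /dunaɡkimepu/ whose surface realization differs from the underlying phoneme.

3

Segments that undergo a rule: /u/ → [ũ] (rule 1); /k/ → [tʃ] (rule 2); /i/ → [ĩ] (rule 1).
All other segments surface unchanged.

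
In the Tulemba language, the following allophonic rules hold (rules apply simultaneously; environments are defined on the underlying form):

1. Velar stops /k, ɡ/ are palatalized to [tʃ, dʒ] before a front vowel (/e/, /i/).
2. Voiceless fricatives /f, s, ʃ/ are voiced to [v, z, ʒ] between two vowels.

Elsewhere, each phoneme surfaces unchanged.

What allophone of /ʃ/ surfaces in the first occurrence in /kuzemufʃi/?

/ʃ/ — between /f/ and /i/; rule 2 does not apply here → [ʃ].

[ʃ]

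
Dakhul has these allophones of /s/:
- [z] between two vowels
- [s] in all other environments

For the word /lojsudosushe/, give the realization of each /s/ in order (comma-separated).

Occurrence 1 (position 4): no conditioning environment matches → elsewhere allophone [s].
Occurrence 2 (position 8): between two vowels → [z].
Occurrence 3 (position 10): no conditioning environment matches → elsewhere allophone [s].

[s], [z], [s]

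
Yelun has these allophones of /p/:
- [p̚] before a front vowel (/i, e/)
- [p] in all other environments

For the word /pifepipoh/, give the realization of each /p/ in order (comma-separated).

[p̚], [p̚], [p]

Occurrence 1 (position 1): before a front vowel (/i, e/) → [p̚].
Occurrence 2 (position 5): before a front vowel (/i, e/) → [p̚].
Occurrence 3 (position 7): no conditioning environment matches → elsewhere allophone [p].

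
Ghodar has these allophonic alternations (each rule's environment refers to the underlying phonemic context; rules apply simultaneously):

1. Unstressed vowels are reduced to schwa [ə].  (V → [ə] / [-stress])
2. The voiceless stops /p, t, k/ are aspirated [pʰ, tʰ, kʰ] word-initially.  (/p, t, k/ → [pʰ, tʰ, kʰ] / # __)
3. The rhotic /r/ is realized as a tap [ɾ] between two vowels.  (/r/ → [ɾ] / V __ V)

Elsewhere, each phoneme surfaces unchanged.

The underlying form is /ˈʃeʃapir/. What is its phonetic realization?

[ˈʃeʃəpər]

/ʃ/ — not in any rule's target class → [ʃ].
/e/ (between /ʃ/ and /ʃ/) fails the environment for rule 1, so it stays [e].
/ʃ/ (between /e/ and /a/): no rule targets it → [ʃ].
/a/ meets the environment for rule 1 (in an unstressed syllable) → [ə].
/p/ (between /a/ and /i/) fails the environment for rule 2, so it stays [p].
/i/ — between /p/ and /r/, in an unstressed syllable — surfaces as [ə] (rule 1).
/r/ — word-final; rule 3 does not apply here → [r].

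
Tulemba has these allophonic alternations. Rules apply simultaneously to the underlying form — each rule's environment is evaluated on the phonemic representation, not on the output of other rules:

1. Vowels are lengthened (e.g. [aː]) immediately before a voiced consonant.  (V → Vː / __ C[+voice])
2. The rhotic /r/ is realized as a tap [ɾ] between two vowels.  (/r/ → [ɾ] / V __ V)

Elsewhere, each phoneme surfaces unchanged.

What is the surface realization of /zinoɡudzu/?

/z/ (word-initial) is unaffected → [z].
/i/ (between /z/ and /n/): before a voiced consonant, so rule 1 applies → [iː].
/n/ (between /i/ and /o/): no rule targets it → [n].
/o/ (between /n/ and /ɡ/) occurs before a voiced consonant → [oː] by rule 1.
/ɡ/ — not in any rule's target class → [ɡ].
/u/ meets the environment for rule 1 (before a voiced consonant) → [uː].
/d/ (between /u/ and /z/) is unaffected → [d].
/z/ (between /d/ and /u/) is unaffected → [z].
/u/ (word-final) fails the environment for rule 1, so it stays [u].

[ziːnoːɡuːdzu]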